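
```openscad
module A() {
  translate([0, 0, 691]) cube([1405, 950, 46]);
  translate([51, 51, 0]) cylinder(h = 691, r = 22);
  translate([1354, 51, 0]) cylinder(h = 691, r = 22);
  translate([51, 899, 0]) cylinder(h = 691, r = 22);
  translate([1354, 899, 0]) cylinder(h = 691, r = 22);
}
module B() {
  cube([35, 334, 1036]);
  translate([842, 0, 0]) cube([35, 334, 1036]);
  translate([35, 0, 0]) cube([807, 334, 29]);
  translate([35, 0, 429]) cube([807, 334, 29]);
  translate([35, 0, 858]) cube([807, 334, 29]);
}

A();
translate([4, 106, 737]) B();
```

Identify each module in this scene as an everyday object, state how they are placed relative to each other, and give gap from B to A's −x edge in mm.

A is a table. B is a bookshelf. The bookshelf is on top of the table. The gap from the bookshelf to the table's −x edge is 4 mm.

The bookshelf's min-x is at 4; the table's min-x is 0; gap = 4 mm.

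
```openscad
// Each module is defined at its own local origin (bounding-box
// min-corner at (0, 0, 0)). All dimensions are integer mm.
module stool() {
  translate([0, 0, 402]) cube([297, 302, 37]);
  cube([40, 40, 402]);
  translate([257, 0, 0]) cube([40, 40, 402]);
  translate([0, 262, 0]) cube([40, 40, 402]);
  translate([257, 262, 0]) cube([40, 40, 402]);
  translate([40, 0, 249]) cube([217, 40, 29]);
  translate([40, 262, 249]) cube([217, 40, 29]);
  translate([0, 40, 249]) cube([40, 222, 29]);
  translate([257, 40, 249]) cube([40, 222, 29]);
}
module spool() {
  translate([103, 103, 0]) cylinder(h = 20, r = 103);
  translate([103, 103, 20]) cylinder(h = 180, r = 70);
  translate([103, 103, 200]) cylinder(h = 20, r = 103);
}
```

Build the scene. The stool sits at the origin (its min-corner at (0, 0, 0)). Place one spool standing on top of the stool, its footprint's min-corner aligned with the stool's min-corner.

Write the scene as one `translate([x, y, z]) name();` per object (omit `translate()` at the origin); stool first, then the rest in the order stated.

stool();
translate([0, 0, 439]) spool();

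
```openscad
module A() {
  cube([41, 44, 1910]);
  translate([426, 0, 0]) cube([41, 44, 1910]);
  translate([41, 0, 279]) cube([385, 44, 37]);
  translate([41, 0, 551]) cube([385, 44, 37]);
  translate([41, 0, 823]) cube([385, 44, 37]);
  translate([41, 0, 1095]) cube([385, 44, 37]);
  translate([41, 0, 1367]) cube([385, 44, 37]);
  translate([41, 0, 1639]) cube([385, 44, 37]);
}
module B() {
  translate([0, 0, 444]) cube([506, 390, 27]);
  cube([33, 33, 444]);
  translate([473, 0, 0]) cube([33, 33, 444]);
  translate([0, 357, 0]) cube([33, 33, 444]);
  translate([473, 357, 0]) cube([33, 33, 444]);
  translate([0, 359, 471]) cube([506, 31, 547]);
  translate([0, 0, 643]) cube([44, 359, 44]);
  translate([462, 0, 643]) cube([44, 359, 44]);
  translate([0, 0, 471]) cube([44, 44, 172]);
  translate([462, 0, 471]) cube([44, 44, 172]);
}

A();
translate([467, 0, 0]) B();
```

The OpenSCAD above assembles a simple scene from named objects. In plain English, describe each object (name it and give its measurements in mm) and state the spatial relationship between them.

A is a wooden ladder with two side rails of 41×44 mm section and 1910 mm height, set 467 mm apart overall. Between them run 6 rectangular rungs (44 mm deep, 37 mm thick), front faces flush with the rails' −y face. The bottom of the first rung is 279 mm above the floor and each subsequent rung is 272 mm higher than the one below.

B is a chair: 506×390 mm seat, 27 mm thick, top at z = 471 mm, on four 33 mm square corner legs flush with the seat edges. A 31 mm thick backrest slab spans the full seat width, extending 547 mm above the seat top, its back face flush with the seat's +y edge. Two armrests of 44×44 mm section run along each side from the seat's front edge to the front of the backrest, top faces 216 mm above the seat top and outer faces flush with the seat's x-edges; a 44×44 mm post under the front of each armrest stands on the seat at the front corner.

The chair is against the ladder's +x side, with their −y faces flush.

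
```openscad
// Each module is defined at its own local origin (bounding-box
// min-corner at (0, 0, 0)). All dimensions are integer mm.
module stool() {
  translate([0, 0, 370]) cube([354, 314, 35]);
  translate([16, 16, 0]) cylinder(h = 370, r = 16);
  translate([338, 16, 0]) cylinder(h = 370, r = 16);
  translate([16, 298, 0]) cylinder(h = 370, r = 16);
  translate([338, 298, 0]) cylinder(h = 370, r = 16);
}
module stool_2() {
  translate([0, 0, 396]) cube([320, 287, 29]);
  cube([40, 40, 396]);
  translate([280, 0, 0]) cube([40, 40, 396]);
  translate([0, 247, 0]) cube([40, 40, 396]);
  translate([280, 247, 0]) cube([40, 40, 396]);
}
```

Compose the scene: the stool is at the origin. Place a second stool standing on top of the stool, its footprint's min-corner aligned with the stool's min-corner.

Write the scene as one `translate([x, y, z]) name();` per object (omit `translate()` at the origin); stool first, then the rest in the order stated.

stool();
translate([0, 0, 405]) stool_2();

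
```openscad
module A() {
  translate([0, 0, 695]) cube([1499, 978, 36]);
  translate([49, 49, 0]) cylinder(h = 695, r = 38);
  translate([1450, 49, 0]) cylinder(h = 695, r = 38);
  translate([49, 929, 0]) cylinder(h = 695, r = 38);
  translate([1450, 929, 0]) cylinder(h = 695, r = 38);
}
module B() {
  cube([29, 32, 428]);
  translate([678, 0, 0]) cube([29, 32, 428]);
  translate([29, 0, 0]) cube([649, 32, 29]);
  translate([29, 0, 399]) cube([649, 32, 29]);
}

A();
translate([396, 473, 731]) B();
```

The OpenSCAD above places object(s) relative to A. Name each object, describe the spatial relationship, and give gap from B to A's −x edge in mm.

A is a table. B is a picture frame. The picture frame is on top of the table, centred. The gap from the picture frame to the table's −x edge is 396 mm.

The picture frame's min-x is at 396; the table's min-x is 0; gap = 396 mm.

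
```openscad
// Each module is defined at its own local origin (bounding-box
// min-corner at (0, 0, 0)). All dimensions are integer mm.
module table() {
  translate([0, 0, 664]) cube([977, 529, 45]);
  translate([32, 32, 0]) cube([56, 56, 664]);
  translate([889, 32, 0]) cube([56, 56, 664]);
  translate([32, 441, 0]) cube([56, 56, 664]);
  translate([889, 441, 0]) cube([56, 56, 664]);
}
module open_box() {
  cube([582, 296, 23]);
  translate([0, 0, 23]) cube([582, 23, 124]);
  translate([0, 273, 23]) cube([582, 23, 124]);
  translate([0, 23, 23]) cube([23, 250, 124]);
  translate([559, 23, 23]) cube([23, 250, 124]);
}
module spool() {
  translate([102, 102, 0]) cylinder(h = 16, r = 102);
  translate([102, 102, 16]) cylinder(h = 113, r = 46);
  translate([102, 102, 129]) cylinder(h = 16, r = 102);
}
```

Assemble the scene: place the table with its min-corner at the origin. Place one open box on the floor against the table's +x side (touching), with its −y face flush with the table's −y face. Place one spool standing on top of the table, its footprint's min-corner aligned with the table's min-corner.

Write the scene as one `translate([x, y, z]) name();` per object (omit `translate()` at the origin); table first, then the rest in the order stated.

table();
translate([977, 0, 0]) open_box();
translate([0, 0, 709]) spool();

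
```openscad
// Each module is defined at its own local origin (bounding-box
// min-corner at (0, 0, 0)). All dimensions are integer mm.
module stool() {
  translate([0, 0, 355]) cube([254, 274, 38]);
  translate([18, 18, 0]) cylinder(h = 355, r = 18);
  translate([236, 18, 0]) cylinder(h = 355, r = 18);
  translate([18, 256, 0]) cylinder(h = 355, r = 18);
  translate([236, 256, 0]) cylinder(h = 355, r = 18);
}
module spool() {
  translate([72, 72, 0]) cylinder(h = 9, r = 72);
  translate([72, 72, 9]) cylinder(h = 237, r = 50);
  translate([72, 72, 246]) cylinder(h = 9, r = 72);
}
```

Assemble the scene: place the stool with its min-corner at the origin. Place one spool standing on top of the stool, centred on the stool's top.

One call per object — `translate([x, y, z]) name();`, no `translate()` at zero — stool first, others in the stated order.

stool();
translate([55, 65, 393]) spool();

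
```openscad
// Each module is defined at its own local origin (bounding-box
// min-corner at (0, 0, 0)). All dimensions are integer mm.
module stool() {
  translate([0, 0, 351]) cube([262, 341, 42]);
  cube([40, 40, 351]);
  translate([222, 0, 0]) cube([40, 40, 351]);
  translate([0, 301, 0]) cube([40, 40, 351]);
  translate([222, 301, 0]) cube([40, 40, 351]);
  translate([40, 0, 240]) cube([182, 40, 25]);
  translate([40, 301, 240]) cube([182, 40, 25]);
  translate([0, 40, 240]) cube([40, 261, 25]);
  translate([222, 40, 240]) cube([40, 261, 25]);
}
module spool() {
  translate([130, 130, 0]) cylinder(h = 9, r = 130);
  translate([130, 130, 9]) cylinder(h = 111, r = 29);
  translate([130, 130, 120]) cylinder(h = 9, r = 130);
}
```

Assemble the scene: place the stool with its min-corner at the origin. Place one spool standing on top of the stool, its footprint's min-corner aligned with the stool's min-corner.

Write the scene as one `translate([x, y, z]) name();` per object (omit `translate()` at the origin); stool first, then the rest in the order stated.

stool();
translate([0, 0, 393]) spool();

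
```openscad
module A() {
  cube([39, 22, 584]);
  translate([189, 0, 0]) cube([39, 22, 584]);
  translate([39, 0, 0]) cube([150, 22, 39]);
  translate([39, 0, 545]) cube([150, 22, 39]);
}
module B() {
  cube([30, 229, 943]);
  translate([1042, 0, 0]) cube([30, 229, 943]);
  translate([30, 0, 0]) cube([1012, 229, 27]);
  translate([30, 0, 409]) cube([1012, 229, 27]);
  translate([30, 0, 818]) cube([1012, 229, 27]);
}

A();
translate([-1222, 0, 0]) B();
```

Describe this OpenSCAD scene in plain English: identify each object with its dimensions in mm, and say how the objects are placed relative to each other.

A is a rectangular picture frame lying in the x–z plane (depth along y). The opening is 150 mm wide (x) by 506 mm tall (z), surrounded by a border 39 mm wide on all four sides. The frame is 22 mm deep and is made of two full-height vertical stiles with two horizontal rails fitted between them.

B is an open bookshelf. Two side panels, each 30 mm thick, 229 mm deep and 943 mm tall, stand 1072 mm apart (outside-to-outside). Between them sit 3 shelves, each 27 mm thick and 229 mm deep, spanning the full gap between the sides. The bottom shelf rests on the floor (its underside at z = 0) and the clear gap between one shelf's top and the next shelf's underside is 382 mm.

The bookshelf is on the floor beside the picture frame on its −x side.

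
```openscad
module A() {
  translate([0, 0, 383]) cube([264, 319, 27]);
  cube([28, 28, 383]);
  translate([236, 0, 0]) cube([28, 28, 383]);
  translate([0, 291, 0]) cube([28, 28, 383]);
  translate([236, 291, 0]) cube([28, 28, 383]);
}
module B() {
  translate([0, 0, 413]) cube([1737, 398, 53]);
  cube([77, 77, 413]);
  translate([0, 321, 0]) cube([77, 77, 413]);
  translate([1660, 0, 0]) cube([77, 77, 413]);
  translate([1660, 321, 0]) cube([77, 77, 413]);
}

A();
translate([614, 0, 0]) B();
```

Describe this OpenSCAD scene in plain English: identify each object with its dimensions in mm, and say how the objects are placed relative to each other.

A is a simple wooden stool: a rectangular seat 264 mm (x) by 319 mm (y), 27 mm thick, top face at z = 410 mm, on four square legs, each 28×28 mm in cross-section. The legs rest on z = 0, each flush with a corner of the seat.

B is a bench: a 1737×398 mm seat slab, 53 mm thick, top at z = 466 mm, on four 77×77 mm square legs flush with the seat corners and standing on z = 0.

The bench is on the floor beside the stool on its +x side.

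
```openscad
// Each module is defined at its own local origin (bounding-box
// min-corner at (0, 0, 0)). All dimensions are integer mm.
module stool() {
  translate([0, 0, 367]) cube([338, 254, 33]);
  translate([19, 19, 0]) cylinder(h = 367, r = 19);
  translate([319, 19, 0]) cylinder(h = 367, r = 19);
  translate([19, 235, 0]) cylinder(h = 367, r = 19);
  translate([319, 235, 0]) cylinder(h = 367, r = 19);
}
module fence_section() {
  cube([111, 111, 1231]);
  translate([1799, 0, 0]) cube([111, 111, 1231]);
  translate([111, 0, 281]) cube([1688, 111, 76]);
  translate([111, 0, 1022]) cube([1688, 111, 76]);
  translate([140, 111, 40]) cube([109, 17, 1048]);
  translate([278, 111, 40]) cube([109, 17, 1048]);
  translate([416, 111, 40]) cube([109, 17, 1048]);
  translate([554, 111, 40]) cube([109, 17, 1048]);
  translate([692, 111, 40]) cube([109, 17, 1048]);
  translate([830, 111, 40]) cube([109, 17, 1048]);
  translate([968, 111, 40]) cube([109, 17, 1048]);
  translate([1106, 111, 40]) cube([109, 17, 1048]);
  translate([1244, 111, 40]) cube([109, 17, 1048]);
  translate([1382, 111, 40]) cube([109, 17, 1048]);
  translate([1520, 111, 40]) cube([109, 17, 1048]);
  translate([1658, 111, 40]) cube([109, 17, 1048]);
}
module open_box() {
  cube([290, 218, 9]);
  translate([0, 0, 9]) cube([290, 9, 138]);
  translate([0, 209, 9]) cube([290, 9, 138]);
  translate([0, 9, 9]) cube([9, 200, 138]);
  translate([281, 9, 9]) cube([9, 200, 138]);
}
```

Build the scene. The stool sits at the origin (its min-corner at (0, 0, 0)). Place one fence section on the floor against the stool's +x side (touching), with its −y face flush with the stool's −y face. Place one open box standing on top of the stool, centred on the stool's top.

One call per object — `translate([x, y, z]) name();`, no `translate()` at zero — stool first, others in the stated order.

stool();
translate([338, 0, 0]) fence_section();
translate([24, 18, 400]) open_box();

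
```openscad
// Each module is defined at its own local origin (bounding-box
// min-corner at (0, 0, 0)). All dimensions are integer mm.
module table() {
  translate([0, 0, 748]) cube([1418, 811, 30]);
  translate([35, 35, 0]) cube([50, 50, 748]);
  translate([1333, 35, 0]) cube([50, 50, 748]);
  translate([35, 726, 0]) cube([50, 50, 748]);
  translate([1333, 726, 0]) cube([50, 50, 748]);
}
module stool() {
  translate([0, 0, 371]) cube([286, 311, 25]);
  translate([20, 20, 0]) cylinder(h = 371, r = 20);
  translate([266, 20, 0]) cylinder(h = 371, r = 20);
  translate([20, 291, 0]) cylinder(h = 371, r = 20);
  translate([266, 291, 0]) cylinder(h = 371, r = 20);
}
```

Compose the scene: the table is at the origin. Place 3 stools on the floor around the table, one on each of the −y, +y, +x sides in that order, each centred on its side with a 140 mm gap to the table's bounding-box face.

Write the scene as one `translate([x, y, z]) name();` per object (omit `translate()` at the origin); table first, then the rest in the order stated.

table();
translate([566, -451, 0]) stool();
translate([566, 951, 0]) stool();
translate([1558, 250, 0]) stool();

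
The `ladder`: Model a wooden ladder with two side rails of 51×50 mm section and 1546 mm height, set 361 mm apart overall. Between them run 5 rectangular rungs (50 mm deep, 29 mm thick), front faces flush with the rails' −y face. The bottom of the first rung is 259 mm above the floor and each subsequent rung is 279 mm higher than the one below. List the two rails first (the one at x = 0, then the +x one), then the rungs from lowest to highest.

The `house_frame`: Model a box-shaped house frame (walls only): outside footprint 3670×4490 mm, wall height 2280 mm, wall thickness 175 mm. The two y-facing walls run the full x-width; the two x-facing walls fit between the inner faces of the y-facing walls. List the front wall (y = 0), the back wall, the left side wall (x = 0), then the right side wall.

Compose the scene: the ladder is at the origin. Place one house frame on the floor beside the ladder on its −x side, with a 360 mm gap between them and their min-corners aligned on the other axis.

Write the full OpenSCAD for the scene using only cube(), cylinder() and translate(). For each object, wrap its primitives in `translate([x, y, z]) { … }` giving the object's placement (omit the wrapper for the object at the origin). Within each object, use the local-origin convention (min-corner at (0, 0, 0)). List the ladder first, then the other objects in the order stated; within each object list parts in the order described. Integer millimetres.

cube([51, 50, 1546]);
translate([310, 0, 0]) cube([51, 50, 1546]);
translate([51, 0, 259]) cube([259, 50, 29]);
translate([51, 0, 538]) cube([259, 50, 29]);
translate([51, 0, 817]) cube([259, 50, 29]);
translate([51, 0, 1096]) cube([259, 50, 29]);
translate([51, 0, 1375]) cube([259, 50, 29]);
translate([-4030, 0, 0]) {
  cube([3670, 175, 2280]);
  translate([0, 4315, 0]) cube([3670, 175, 2280]);
  translate([0, 175, 0]) cube([175, 4140, 2280]);
  translate([3495, 175, 0]) cube([175, 4140, 2280]);
}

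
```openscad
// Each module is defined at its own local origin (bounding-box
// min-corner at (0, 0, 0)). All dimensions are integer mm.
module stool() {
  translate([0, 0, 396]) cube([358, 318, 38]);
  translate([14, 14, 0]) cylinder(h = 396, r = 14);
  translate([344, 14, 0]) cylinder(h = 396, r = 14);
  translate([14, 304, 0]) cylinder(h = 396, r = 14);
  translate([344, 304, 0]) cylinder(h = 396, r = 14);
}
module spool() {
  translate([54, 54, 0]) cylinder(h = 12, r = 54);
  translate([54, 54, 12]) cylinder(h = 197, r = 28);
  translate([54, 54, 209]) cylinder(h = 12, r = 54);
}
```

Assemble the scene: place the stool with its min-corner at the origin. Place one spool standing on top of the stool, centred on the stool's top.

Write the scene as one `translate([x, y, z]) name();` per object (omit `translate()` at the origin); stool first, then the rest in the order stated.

stool();
translate([125, 105, 434]) spool();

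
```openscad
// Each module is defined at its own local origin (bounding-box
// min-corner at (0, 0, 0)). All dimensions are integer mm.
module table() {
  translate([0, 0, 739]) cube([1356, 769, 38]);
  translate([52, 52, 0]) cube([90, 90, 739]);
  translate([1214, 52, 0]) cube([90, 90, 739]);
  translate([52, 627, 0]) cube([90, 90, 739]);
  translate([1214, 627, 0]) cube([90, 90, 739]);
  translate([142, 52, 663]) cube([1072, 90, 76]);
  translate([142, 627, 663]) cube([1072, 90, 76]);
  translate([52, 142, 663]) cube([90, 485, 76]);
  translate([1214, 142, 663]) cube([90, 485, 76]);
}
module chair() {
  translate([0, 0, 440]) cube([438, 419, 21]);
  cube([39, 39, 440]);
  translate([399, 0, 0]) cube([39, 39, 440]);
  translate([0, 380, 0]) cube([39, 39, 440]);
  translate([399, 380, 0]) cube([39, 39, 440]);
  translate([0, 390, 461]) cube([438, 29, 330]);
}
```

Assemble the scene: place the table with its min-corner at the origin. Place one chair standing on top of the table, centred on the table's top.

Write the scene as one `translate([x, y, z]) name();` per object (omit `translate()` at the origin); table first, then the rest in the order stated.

table();
translate([459, 175, 777]) chair();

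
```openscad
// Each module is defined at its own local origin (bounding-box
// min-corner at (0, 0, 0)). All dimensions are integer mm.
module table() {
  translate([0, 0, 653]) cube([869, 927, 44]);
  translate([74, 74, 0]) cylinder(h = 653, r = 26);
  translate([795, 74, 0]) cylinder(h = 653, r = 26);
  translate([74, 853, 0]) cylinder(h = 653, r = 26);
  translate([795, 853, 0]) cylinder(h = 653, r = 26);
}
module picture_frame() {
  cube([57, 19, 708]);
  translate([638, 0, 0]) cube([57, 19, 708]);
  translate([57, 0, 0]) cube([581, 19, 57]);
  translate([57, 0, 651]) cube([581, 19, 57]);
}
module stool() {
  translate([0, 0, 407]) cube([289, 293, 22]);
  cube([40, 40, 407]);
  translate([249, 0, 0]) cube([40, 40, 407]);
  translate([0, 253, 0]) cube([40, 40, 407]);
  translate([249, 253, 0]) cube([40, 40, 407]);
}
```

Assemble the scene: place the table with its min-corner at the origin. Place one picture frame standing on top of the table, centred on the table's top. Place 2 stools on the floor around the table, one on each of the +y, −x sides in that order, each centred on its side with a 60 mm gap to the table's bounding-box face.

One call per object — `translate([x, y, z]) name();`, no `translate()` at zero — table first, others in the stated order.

table();
translate([87, 454, 697]) picture_frame();
translate([290, 987, 0]) stool();
translate([-349, 317, 0]) stool();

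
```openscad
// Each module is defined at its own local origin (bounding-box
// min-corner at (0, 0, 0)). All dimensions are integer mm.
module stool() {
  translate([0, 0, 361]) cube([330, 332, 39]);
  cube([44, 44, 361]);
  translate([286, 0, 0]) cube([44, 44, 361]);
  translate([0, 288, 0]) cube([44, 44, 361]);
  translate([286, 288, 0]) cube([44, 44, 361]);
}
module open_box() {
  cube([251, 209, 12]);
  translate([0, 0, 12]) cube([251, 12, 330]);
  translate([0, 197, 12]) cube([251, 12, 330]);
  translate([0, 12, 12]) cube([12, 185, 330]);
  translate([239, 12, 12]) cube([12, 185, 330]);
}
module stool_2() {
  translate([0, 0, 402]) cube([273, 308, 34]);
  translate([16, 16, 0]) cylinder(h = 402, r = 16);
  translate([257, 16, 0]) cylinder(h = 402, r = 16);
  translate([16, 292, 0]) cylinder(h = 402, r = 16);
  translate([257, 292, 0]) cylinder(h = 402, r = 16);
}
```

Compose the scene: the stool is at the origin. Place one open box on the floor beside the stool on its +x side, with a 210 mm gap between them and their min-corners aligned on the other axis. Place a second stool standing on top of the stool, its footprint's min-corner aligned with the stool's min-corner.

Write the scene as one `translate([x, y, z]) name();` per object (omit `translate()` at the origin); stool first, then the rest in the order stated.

stool();
translate([540, 0, 0]) open_box();
translate([0, 0, 400]) stool_2();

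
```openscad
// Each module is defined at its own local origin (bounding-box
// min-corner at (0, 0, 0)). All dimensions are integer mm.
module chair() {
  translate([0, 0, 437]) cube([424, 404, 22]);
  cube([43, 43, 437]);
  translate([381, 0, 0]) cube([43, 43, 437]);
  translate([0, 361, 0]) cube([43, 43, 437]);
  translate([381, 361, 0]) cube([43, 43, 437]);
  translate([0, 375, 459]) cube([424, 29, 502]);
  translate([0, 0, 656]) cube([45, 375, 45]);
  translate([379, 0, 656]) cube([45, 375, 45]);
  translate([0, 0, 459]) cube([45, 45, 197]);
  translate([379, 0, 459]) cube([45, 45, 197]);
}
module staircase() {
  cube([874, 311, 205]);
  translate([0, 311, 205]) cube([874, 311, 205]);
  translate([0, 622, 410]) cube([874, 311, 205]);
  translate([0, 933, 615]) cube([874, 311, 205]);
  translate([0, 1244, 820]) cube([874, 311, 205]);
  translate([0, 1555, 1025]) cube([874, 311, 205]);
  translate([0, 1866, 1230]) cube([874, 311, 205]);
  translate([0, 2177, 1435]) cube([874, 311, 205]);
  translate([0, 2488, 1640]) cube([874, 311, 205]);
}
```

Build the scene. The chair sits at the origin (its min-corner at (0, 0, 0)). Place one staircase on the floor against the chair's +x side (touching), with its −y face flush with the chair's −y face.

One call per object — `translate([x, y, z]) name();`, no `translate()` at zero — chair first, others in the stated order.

chair();
translate([424, 0, 0]) staircase();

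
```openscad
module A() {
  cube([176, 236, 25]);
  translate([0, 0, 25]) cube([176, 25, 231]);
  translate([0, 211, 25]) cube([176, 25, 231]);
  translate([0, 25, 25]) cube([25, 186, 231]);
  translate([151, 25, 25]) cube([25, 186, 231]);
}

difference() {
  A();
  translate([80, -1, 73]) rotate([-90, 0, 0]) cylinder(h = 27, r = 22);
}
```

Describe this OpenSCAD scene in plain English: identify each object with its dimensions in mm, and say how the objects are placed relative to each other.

A is an open-topped rectangular box: outside dimensions 176×236×256 mm, with a uniform wall and base thickness of 25 mm. The base is a full 176×236 slab on the floor; four walls sit on top of the base. The front and back walls (the −y and +y sides) span the full width; the two side walls fit between them.

The open box has a circular hole of radius 22 mm through its front wall, centred at (x = 80, z = 73).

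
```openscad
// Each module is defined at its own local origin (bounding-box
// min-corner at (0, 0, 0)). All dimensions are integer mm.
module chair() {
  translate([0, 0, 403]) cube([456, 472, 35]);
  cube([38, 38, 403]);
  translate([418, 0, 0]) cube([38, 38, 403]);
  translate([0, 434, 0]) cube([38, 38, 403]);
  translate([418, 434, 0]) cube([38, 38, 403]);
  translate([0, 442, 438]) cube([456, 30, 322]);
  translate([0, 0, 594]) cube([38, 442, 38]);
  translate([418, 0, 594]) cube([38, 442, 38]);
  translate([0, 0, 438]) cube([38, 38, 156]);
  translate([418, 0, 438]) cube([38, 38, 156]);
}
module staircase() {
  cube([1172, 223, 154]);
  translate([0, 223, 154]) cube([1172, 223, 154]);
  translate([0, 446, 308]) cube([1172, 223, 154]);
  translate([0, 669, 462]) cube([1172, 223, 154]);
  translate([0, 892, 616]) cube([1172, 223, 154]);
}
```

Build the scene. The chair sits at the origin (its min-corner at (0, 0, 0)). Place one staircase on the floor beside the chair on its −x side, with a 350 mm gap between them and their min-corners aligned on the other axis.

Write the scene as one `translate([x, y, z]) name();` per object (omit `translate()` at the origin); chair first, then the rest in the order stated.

chair();
translate([-1522, 0, 0]) staircase();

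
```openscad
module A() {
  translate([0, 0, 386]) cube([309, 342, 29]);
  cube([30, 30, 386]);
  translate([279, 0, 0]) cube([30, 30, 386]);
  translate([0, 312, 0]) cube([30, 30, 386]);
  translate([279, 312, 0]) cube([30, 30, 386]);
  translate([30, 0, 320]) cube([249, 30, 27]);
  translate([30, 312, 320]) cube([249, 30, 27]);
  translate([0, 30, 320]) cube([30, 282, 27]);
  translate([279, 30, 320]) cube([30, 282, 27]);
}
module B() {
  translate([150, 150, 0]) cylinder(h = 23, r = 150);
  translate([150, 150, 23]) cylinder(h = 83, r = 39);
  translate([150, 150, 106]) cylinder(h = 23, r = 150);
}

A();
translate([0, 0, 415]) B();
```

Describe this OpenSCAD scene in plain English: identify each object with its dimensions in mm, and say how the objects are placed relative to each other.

A is a four-legged stool. The seat is 309×342 mm, 29 mm thick, top at z = 415 mm. It stands on four square legs, each 30×30 mm in cross-section, from z = 0 to the seat underside, each flush with a corner of the seat. Four stretchers, 30 mm wide and 27 mm tall, connect adjacent legs with their undersides at z = 320 mm, each running between the inner faces of the legs it joins and aligned with the legs' outer faces on the other axis.

B is a spool: two coaxial disc flanges of radius 150 mm and thickness 23 mm, joined by a core cylinder of radius 39 mm and height 83 mm. The lower flange rests on z = 0 and the three cylinders share a vertical axis.

The spool is on top of the stool.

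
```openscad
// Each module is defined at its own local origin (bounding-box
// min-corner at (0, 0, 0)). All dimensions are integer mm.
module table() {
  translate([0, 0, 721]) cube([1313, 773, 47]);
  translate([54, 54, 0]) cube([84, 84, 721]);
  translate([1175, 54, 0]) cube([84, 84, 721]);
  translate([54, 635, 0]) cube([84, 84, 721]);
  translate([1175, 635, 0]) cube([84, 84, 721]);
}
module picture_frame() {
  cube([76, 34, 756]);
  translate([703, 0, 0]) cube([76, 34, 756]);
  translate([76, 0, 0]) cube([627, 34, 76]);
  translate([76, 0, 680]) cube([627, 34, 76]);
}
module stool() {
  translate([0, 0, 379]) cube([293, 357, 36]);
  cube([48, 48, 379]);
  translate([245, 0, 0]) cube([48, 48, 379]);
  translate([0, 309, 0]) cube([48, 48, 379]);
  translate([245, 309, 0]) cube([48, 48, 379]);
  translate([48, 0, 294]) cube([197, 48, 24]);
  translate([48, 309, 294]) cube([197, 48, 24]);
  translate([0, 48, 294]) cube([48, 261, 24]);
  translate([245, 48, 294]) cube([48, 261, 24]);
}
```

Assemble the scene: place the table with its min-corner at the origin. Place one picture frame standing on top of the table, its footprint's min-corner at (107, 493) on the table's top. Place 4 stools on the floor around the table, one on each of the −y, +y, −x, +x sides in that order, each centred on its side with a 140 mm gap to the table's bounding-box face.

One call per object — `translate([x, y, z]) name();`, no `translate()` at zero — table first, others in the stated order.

table();
translate([107, 493, 768]) picture_frame();
translate([510, -497, 0]) stool();
translate([510, 913, 0]) stool();
translate([-433, 208, 0]) stool();
translate([1453, 208, 0]) stool();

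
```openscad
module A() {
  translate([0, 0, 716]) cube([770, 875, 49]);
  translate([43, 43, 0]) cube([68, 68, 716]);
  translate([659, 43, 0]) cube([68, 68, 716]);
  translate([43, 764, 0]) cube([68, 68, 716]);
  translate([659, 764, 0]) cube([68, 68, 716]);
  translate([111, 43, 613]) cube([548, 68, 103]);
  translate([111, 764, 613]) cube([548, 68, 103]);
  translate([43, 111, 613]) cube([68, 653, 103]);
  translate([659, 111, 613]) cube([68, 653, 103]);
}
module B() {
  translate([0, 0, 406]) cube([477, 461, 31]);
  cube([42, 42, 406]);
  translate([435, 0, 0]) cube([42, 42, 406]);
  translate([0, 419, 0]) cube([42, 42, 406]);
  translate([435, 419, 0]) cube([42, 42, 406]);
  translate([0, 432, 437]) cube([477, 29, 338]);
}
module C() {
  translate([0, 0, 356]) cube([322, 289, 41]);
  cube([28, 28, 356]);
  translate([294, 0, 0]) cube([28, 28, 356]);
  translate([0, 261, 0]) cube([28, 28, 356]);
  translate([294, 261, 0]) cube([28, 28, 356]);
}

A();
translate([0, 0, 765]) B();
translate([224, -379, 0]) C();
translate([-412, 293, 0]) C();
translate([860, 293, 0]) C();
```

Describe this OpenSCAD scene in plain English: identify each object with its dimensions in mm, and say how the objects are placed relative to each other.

A is a rectangular dining table. The top is 770×875×49 mm with its upper surface at z = 765 mm. It stands on four 68×68 mm square legs, each inset 43 mm from the nearest pair of top edges, running from the floor to the underside of the top. Four apron rails, 68 mm thick and 103 mm tall, run between adjacent legs with their top edges flush with the underside of the top and their outer faces flush with the legs' outer faces.

B is a chair. The seat is a 477×461×31 mm slab with its top at z = 437 mm, on four 42×42 mm corner legs (flush with the seat edges, standing on z = 0). A flat backrest 29 mm thick, 338 mm tall, spans the full seat width and rises from the seat top along its +y edge, rear face flush with the rear of the seat.

C is a four-legged stool. The seat is a 322×289×41 mm slab whose top surface is at z = 397 mm; four square legs, each 28×28 mm in cross-section, run from the floor (z = 0) to the underside of the seat, each flush with a corner of the seat.

The chair is on top of the table. Three stools sit around the table at the −y, −x, +x sides.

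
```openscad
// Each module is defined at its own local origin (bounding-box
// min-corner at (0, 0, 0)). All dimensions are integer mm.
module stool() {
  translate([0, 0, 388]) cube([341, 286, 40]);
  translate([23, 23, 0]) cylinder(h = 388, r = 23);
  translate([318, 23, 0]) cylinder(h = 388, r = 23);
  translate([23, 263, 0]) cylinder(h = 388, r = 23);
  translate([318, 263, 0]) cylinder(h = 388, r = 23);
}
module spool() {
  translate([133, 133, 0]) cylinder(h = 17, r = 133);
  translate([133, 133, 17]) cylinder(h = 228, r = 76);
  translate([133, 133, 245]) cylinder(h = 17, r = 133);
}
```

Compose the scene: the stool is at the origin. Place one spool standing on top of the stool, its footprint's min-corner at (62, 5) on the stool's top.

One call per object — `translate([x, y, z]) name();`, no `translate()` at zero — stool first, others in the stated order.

stool();
translate([62, 5, 428]) spool();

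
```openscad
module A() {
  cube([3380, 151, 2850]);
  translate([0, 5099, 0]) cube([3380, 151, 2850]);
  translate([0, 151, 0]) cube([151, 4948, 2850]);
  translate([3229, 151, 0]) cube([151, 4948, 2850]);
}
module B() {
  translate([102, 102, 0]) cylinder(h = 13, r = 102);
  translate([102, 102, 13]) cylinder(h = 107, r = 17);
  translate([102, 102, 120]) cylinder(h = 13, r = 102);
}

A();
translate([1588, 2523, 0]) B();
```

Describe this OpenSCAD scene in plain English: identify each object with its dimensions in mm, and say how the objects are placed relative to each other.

A is the wall frame of a small rectangular building: four walls, each 2850 mm tall and 151 mm thick, enclosing a footprint 3380 mm (x) by 5250 mm (y) outside-to-outside, with no floor or roof. The front and back walls (the −y and +y sides) span the full width; the two side walls fit between them.

B is a spool: two coaxial disc flanges of radius 102 mm and thickness 13 mm, joined by a core cylinder of radius 17 mm and height 107 mm. The lower flange rests on z = 0 and the three cylinders share a vertical axis.

The spool sits inside the house frame, centred.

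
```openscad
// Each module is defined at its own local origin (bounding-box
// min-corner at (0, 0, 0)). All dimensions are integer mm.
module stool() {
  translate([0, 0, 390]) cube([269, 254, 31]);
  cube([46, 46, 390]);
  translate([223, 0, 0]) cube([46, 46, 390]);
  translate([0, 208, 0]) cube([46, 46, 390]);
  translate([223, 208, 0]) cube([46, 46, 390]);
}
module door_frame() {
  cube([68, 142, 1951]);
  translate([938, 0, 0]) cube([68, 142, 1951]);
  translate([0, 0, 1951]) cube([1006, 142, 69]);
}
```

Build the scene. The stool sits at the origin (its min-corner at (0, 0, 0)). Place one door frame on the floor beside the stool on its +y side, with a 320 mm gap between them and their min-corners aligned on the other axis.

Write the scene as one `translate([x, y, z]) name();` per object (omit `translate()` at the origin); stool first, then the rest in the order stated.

stool();
translate([0, 574, 0]) door_frame();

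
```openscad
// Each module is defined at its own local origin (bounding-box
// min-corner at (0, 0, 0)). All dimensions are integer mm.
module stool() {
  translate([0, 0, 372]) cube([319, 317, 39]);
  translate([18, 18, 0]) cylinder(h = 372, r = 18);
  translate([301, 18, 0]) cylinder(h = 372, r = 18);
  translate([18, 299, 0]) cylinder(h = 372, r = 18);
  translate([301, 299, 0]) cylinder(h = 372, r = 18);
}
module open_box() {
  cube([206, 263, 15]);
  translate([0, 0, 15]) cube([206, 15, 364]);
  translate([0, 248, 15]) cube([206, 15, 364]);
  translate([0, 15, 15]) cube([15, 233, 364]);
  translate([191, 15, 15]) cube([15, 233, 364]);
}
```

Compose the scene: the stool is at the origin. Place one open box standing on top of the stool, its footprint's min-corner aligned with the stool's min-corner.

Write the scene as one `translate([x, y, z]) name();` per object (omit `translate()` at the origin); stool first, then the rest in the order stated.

stool();
translate([0, 0, 411]) open_box();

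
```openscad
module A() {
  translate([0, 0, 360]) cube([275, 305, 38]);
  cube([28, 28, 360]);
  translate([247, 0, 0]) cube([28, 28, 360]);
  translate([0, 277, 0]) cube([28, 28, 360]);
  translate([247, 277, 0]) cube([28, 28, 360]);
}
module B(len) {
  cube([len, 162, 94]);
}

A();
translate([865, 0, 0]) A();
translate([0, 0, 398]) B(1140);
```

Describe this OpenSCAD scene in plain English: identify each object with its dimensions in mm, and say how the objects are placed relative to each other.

A is a four-legged stool. The seat is a 275×305×38 mm slab whose top surface is at z = 398 mm; four square legs, each 28×28 mm in cross-section, run from the floor (z = 0) to the underside of the seat, each flush with a corner of the seat.

B is a rectangular beam 1140 mm long (x), 162 mm deep (y), 94 mm thick (z).

The beam spans the tops of two stools placed 590 mm apart, resting at z = 398 mm.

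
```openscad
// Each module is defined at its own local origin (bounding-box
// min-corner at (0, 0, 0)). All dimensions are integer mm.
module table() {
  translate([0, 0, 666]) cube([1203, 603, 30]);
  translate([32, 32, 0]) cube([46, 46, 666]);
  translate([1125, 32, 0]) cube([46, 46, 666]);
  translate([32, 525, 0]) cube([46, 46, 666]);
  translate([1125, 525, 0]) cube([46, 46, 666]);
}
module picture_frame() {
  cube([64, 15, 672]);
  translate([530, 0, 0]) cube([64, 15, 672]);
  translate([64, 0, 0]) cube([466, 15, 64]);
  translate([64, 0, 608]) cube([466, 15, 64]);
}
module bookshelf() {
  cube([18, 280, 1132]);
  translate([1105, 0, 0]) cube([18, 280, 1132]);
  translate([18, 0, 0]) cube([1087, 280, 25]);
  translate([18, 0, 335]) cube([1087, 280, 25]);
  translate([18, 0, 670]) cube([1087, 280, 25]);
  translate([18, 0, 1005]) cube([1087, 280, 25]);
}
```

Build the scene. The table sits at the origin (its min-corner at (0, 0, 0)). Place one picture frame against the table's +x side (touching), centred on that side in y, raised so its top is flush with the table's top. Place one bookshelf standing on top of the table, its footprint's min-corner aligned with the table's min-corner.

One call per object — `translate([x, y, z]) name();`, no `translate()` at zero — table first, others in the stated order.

table();
translate([1203, 294, 24]) picture_frame();
translate([0, 0, 696]) bookshelf();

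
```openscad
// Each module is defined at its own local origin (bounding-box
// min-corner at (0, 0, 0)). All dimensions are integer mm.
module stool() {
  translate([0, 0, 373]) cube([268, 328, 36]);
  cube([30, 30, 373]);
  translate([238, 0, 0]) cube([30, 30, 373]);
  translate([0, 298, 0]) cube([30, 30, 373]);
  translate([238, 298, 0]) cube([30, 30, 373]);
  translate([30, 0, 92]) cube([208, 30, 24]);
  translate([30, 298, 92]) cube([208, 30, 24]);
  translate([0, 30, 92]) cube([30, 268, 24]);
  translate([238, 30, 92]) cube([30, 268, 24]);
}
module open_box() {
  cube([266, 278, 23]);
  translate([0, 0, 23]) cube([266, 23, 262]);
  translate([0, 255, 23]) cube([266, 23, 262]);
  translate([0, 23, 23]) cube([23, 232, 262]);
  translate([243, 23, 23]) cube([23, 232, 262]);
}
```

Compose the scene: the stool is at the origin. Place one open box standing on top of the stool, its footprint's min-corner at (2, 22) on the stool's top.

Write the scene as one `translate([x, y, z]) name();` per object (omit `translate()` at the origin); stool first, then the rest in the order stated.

stool();
translate([2, 22, 409]) open_box();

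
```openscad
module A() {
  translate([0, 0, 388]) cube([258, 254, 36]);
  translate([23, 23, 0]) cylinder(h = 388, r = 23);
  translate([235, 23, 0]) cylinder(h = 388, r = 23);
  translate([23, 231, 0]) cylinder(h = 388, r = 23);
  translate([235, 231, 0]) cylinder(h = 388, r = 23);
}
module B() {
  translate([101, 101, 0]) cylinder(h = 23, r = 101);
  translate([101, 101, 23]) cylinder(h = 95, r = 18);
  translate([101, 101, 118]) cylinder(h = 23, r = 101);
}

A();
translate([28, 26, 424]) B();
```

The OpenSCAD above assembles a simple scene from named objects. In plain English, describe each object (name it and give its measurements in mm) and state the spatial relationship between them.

A is a four-legged stool. The seat is 258×254 mm, 36 mm thick, top at z = 424 mm. It stands on four round legs, each 46 mm in diameter, from z = 0 to the seat underside, each leg's axis is inset half a diameter from the nearest pair of seat edges (so the leg's bounding box is flush with the corner).

B is a spool: two coaxial disc flanges of radius 101 mm and thickness 23 mm, joined by a core cylinder of radius 18 mm and height 95 mm. The lower flange rests on z = 0 and the three cylinders share a vertical axis.

The spool is on top of the stool, centred.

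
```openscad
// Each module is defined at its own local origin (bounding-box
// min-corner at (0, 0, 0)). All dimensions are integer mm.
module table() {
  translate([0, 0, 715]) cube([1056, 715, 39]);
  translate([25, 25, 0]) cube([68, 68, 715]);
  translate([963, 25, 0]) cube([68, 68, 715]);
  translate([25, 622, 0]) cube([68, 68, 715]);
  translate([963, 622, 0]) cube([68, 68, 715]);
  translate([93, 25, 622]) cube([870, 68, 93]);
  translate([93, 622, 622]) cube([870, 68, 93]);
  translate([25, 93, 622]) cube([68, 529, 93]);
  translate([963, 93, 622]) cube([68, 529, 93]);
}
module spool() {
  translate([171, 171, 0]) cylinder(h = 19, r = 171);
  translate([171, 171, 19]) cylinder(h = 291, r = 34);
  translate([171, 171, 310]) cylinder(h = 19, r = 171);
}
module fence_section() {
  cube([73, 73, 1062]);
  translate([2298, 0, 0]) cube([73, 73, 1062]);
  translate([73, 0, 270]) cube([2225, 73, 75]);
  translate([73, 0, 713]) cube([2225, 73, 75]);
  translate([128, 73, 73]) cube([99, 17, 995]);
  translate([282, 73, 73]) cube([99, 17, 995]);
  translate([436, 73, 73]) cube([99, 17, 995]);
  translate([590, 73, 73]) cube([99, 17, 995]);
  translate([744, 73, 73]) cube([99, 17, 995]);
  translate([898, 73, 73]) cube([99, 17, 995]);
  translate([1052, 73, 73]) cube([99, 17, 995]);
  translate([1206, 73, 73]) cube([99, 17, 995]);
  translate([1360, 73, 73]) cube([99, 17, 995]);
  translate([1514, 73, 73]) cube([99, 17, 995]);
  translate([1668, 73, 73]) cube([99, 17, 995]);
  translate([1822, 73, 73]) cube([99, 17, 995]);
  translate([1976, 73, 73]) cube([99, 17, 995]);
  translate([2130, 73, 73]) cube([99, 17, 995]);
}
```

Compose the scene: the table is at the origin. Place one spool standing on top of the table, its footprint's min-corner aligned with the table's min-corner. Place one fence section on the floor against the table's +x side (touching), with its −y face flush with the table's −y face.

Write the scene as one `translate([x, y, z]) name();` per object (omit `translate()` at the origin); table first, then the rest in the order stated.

table();
translate([0, 0, 754]) spool();
translate([1056, 0, 0]) fence_section();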